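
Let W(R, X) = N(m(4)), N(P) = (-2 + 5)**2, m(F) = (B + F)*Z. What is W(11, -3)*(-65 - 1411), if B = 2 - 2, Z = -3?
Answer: -13284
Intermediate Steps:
B = 0
m(F) = -3*F (m(F) = (0 + F)*(-3) = F*(-3) = -3*F)
N(P) = 9 (N(P) = 3**2 = 9)
W(R, X) = 9
W(11, -3)*(-65 - 1411) = 9*(-65 - 1411) = 9*(-1476) = -13284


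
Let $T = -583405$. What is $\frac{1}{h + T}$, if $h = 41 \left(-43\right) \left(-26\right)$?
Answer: $- \frac{1}{537567} \approx -1.8602 \cdot 10^{-6}$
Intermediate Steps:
$h = 45838$ ($h = \left(-1763\right) \left(-26\right) = 45838$)
$\frac{1}{h + T} = \frac{1}{45838 - 583405} = \frac{1}{-537567} = - \frac{1}{537567}$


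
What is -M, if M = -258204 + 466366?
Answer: -208162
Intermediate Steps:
M = 208162
-M = -1*208162 = -208162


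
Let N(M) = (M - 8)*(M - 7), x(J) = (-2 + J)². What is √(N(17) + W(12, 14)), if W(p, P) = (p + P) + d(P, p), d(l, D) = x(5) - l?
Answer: √111 ≈ 10.536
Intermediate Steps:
d(l, D) = 9 - l (d(l, D) = (-2 + 5)² - l = 3² - l = 9 - l)
N(M) = (-8 + M)*(-7 + M)
W(p, P) = 9 + p (W(p, P) = (p + P) + (9 - P) = (P + p) + (9 - P) = 9 + p)
√(N(17) + W(12, 14)) = √((56 + 17² - 15*17) + (9 + 12)) = √((56 + 289 - 255) + 21) = √(90 + 21) = √111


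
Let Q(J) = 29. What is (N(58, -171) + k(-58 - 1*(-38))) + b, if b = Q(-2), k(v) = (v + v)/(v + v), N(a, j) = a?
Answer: 88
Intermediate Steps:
k(v) = 1 (k(v) = (2*v)/((2*v)) = (2*v)*(1/(2*v)) = 1)
b = 29
(N(58, -171) + k(-58 - 1*(-38))) + b = (58 + 1) + 29 = 59 + 29 = 88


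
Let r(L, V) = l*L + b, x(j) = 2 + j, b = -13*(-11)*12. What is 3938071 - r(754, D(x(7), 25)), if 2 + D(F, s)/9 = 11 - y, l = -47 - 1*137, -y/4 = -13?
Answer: 4075091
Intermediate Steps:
y = 52 (y = -4*(-13) = 52)
b = 1716 (b = 143*12 = 1716)
l = -184 (l = -47 - 137 = -184)
D(F, s) = -387 (D(F, s) = -18 + 9*(11 - 1*52) = -18 + 9*(11 - 52) = -18 + 9*(-41) = -18 - 369 = -387)
r(L, V) = 1716 - 184*L (r(L, V) = -184*L + 1716 = 1716 - 184*L)
3938071 - r(754, D(x(7), 25)) = 3938071 - (1716 - 184*754) = 3938071 - (1716 - 138736) = 3938071 - 1*(-137020) = 3938071 + 137020 = 4075091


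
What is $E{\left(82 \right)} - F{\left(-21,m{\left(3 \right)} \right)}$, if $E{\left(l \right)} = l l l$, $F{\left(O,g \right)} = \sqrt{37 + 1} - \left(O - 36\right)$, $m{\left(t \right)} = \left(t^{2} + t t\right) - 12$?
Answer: $551311 - \sqrt{38} \approx 5.5131 \cdot 10^{5}$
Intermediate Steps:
$m{\left(t \right)} = -12 + 2 t^{2}$ ($m{\left(t \right)} = \left(t^{2} + t^{2}\right) - 12 = 2 t^{2} - 12 = -12 + 2 t^{2}$)
$F{\left(O,g \right)} = 36 + \sqrt{38} - O$ ($F{\left(O,g \right)} = \sqrt{38} - \left(-36 + O\right) = 36 + \sqrt{38} - O$)
$E{\left(l \right)} = l^{3}$ ($E{\left(l \right)} = l^{2} l = l^{3}$)
$E{\left(82 \right)} - F{\left(-21,m{\left(3 \right)} \right)} = 82^{3} - \left(36 + \sqrt{38} - -21\right) = 551368 - \left(36 + \sqrt{38} + 21\right) = 551368 - \left(57 + \sqrt{38}\right) = 551311 - \sqrt{38}$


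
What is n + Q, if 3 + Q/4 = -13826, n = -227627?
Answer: -282943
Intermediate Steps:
Q = -55316 (Q = -12 + 4*(-13826) = -12 - 55304 = -55316)
n + Q = -227627 - 55316 = -282943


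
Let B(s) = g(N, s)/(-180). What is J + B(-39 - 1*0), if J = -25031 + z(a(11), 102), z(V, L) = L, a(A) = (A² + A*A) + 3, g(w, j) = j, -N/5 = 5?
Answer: -1495727/60 ≈ -24929.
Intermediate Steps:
N = -25 (N = -5*5 = -25)
a(A) = 3 + 2*A² (a(A) = (A² + A²) + 3 = 2*A² + 3 = 3 + 2*A²)
B(s) = -s/180 (B(s) = s/(-180) = s*(-1/180) = -s/180)
J = -24929 (J = -25031 + 102 = -24929)
J + B(-39 - 1*0) = -24929 - (-39 - 1*0)/180 = -24929 - (-39 + 0)/180 = -24929 - 1/180*(-39) = -24929 + 13/60 = -1495727/60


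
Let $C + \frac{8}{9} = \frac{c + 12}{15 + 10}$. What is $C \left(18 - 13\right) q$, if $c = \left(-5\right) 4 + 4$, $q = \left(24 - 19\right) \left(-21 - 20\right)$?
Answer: $\frac{9676}{9} \approx 1075.1$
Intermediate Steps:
$q = -205$ ($q = 5 \left(-41\right) = -205$)
$c = -16$ ($c = -20 + 4 = -16$)
$C = - \frac{236}{225}$ ($C = - \frac{8}{9} + \frac{-16 + 12}{15 + 10} = - \frac{8}{9} - \frac{4}{25} = - \frac{236}{225} \approx -1.0489$)
$C \left(18 - 13\right) q = - \frac{236 \left(18 - 13\right)}{225} \left(-205\right) = \left(- \frac{236}{225}\right) 5 \left(-205\right) = \left(- \frac{236}{45}\right) \left(-205\right) = \frac{9676}{9}$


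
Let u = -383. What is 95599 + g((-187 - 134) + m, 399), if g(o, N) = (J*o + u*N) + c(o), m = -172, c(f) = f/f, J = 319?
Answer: -214484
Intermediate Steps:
c(f) = 1
g(o, N) = 1 - 383*N + 319*o (g(o, N) = (319*o - 383*N) + 1 = (-383*N + 319*o) + 1 = 1 - 383*N + 319*o)
95599 + g((-187 - 134) + m, 399) = 95599 + (1 - 383*399 + 319*((-187 - 134) - 172)) = 95599 + (1 - 152817 + 319*(-321 - 172)) = 95599 + (1 - 152817 + 319*(-493)) = 95599 + (1 - 152817 - 157267) = 95599 - 310083 = -214484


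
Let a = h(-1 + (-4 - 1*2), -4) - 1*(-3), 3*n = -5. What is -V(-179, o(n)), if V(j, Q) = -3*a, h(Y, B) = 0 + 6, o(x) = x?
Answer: 27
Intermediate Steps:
n = -5/3 (n = (⅓)*(-5) = -5/3 ≈ -1.6667)
h(Y, B) = 6
a = 9 (a = 6 - 1*(-3) = 6 + 3 = 9)
V(j, Q) = -27 (V(j, Q) = -3*9 = -27)
-V(-179, o(n)) = -1*(-27) = 27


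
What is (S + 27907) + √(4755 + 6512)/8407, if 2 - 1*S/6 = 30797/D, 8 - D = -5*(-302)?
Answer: 21059560/751 + √11267/8407 ≈ 28042.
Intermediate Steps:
D = -1502 (D = 8 - (-5)*(-302) = 8 - 1*1510 = 8 - 1510 = -1502)
S = 101403/751 (S = 12 - 184782/(-1502) = 12 - 184782*(-1)/1502 = 12 - 6*(-30797/1502) = 12 + 92391/751 = 101403/751 ≈ 135.02)
(S + 27907) + √(4755 + 6512)/8407 = (101403/751 + 27907) + √(4755 + 6512)/8407 = 21059560/751 + √11267*(1/8407) = 21059560/751 + √11267/8407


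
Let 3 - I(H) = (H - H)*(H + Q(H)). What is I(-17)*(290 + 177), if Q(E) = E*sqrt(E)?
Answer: 1401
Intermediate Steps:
Q(E) = E**(3/2)
I(H) = 3 (I(H) = 3 - (H - H)*(H + H**(3/2)) = 3 - 0*(H + H**(3/2)) = 3 - 1*0 = 3 + 0 = 3)
I(-17)*(290 + 177) = 3*(290 + 177) = 3*467 = 1401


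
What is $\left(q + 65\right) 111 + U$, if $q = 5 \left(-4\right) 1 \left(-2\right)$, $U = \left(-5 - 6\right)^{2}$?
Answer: $11776$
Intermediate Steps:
$U = 121$ ($U = \left(-11\right)^{2} = 121$)
$q = 40$ ($q = \left(-20\right) 1 \left(-2\right) = \left(-20\right) \left(-2\right) = 40$)
$\left(q + 65\right) 111 + U = \left(40 + 65\right) 111 + 121 = 105 \cdot 111 + 121 = 11655 + 121 = 11776$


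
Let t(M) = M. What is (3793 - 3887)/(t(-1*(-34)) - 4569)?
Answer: 94/4535 ≈ 0.020728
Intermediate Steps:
(3793 - 3887)/(t(-1*(-34)) - 4569) = (3793 - 3887)/(-1*(-34) - 4569) = -94/(34 - 4569) = -94/(-4535) = -94*(-1/4535) = 94/4535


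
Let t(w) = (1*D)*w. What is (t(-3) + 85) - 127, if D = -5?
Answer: -27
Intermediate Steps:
t(w) = -5*w (t(w) = (1*(-5))*w = -5*w)
(t(-3) + 85) - 127 = (-5*(-3) + 85) - 127 = (15 + 85) - 127 = 100 - 127 = -27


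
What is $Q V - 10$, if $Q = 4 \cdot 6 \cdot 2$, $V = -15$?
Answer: $-730$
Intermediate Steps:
$Q = 48$ ($Q = 24 \cdot 2 = 48$)
$Q V - 10 = 48 \left(-15\right) - 10 = -720 - 10 = -730$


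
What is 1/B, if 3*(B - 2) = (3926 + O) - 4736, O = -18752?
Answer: -3/19556 ≈ -0.00015341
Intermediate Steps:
B = -19556/3 (B = 2 + ((3926 - 18752) - 4736)/3 = 2 + (-14826 - 4736)/3 = 2 + (⅓)*(-19562) = 2 - 19562/3 = -19556/3 ≈ -6518.7)
1/B = 1/(-19556/3) = -3/19556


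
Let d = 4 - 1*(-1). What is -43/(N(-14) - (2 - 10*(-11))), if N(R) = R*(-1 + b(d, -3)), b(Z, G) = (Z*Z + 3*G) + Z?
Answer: 43/392 ≈ 0.10969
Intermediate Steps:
d = 5 (d = 4 + 1 = 5)
b(Z, G) = Z + Z² + 3*G (b(Z, G) = (Z² + 3*G) + Z = Z + Z² + 3*G)
N(R) = 20*R (N(R) = R*(-1 + (5 + 5² + 3*(-3))) = R*(-1 + (5 + 25 - 9)) = R*(-1 + 21) = R*20 = 20*R)
-43/(N(-14) - (2 - 10*(-11))) = -43/(20*(-14) - (2 - 10*(-11))) = -43/(-280 - (2 + 110)) = -43/(-280 - 1*112) = -43/(-280 - 112) = -43/(-392) = -43*(-1/392) = 43/392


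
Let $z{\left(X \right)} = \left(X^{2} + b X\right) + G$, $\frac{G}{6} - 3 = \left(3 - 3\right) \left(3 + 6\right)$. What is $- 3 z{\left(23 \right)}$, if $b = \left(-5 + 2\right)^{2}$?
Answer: $-2262$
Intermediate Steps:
$b = 9$ ($b = \left(-3\right)^{2} = 9$)
$G = 18$ ($G = 18 + 6 \left(3 - 3\right) \left(3 + 6\right) = 18 + 6 \cdot 0 \cdot 9 = 18 + 6 \cdot 0 = 18 + 0 = 18$)
$z{\left(X \right)} = 18 + X^{2} + 9 X$ ($z{\left(X \right)} = \left(X^{2} + 9 X\right) + 18 = 18 + X^{2} + 9 X$)
$- 3 z{\left(23 \right)} = - 3 \left(18 + 23^{2} + 9 \cdot 23\right) = - 3 \left(18 + 529 + 207\right) = \left(-3\right) 754 = -2262$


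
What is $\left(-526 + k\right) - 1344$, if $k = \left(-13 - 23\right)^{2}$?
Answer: $-574$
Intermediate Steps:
$k = 1296$ ($k = \left(-36\right)^{2} = 1296$)
$\left(-526 + k\right) - 1344 = \left(-526 + 1296\right) - 1344 = 770 - 1344 = -574$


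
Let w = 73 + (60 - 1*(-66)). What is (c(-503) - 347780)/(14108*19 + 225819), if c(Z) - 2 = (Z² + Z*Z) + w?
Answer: 158439/493871 ≈ 0.32081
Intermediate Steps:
w = 199 (w = 73 + (60 + 66) = 73 + 126 = 199)
c(Z) = 201 + 2*Z² (c(Z) = 2 + ((Z² + Z*Z) + 199) = 2 + ((Z² + Z²) + 199) = 2 + (2*Z² + 199) = 2 + (199 + 2*Z²) = 201 + 2*Z²)
(c(-503) - 347780)/(14108*19 + 225819) = ((201 + 2*(-503)²) - 347780)/(14108*19 + 225819) = ((201 + 2*253009) - 347780)/(268052 + 225819) = ((201 + 506018) - 347780)/493871 = (506219 - 347780)*(1/493871) = 158439*(1/493871) = 158439/493871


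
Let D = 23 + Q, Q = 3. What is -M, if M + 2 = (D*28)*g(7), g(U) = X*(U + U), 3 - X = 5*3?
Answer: 122306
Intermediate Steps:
X = -12 (X = 3 - 5*3 = 3 - 1*15 = 3 - 15 = -12)
g(U) = -24*U (g(U) = -12*(U + U) = -24*U)
D = 26 (D = 23 + 3 = 26)
M = -122306 (M = -2 + (26*28)*(-24*7) = -2 + 728*(-168) = -2 - 122304 = -122306)
-M = -1*(-122306) = 122306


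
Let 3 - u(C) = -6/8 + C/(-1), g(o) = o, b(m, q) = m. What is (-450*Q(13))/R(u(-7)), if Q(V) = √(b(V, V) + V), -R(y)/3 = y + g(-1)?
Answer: -600*√26/17 ≈ -179.97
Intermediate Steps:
u(C) = 15/4 + C (u(C) = 3 - (-6/8 + C/(-1)) = 3 - (-6*⅛ + C*(-1)) = 3 - (-¾ - C) = 3 + (¾ + C) = 15/4 + C)
R(y) = 3 - 3*y (R(y) = -3*(y - 1) = -3*(-1 + y) = 3 - 3*y)
Q(V) = √2*√V (Q(V) = √(V + V) = √(2*V) = √2*√V)
(-450*Q(13))/R(u(-7)) = (-450*√2*√13)/(3 - 3*(15/4 - 7)) = (-450*√26)/(3 - 3*(-13/4)) = (-450*√26)/(3 + 39/4) = (-450*√26)/(51/4) = -450*√26*(4/51) = -600*√26/17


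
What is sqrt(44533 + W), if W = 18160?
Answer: sqrt(62693) ≈ 250.39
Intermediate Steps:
sqrt(44533 + W) = sqrt(44533 + 18160) = sqrt(62693)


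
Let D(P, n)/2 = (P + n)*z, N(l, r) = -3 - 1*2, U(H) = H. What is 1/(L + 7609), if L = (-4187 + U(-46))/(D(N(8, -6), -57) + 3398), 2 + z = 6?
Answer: 2902/22077085 ≈ 0.00013145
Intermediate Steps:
z = 4 (z = -2 + 6 = 4)
N(l, r) = -5 (N(l, r) = -3 - 2 = -5)
D(P, n) = 8*P + 8*n (D(P, n) = 2*((P + n)*4) = 2*(4*P + 4*n) = 8*P + 8*n)
L = -4233/2902 (L = (-4187 - 46)/((8*(-5) + 8*(-57)) + 3398) = -4233/((-40 - 456) + 3398) = -4233/(-496 + 3398) = -4233/2902 ≈ -1.4586)
1/(L + 7609) = 1/(-4233/2902 + 7609) = 1/(22077085/2902) = 2902/22077085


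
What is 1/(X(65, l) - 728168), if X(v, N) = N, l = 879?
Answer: -1/727289 ≈ -1.3750e-6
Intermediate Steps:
1/(X(65, l) - 728168) = 1/(879 - 728168) = 1/(-727289) = -1/727289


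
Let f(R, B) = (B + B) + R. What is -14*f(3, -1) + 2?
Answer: -12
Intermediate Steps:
f(R, B) = R + 2*B (f(R, B) = 2*B + R = R + 2*B)
-14*f(3, -1) + 2 = -14*(3 + 2*(-1)) + 2 = -14*(3 - 2) + 2 = -14*1 + 2 = -14 + 2 = -12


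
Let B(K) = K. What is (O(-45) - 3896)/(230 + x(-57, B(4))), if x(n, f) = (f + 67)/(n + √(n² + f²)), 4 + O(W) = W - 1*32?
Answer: -30730279/2702979 + 282367*√3265/2702979 ≈ -5.3999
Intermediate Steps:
O(W) = -36 + W (O(W) = -4 + (W - 1*32) = -4 + (W - 32) = -4 + (-32 + W) = -36 + W)
x(n, f) = (67 + f)/(n + √(f² + n²))
(O(-45) - 3896)/(230 + x(-57, B(4))) = ((-36 - 45) - 3896)/(230 + (67 + 4)/(-57 + √(4² + (-57)²))) = (-81 - 3896)/(230 + 71/(-57 + √(16 + 3249))) = -3977/(230 + 71/(-57 + √3265))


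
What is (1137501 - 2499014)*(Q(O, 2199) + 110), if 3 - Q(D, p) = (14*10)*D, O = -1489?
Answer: -283974850949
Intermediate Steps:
Q(D, p) = 3 - 140*D (Q(D, p) = 3 - 14*10*D = 3 - 140*D)
(1137501 - 2499014)*(Q(O, 2199) + 110) = (1137501 - 2499014)*((3 - 140*(-1489)) + 110) = -1361513*((3 + 208460) + 110) = -1361513*(208463 + 110) = -1361513*208573 = -283974850949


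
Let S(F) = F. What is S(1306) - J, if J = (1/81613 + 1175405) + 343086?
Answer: -123822019406/81613 ≈ -1.5172e+6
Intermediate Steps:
J = 123928605984/81613 (J = (1/81613 + 1175405) + 343086 = 95928328266/81613 + 343086 = 123928605984/81613 ≈ 1.5185e+6)
S(1306) - J = 1306 - 1*123928605984/81613 = 1306 - 123928605984/81613 = -123822019406/81613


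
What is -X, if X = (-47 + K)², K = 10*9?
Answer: -1849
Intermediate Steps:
K = 90
X = 1849 (X = (-47 + 90)² = 43² = 1849)
-X = -1*1849 = -1849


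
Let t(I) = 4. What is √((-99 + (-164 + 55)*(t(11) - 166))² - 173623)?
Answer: √308144858 ≈ 17554.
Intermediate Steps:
√((-99 + (-164 + 55)*(t(11) - 166))² - 173623) = √((-99 + (-164 + 55)*(4 - 166))² - 173623) = √((-99 - 109*(-162))² - 173623) = √((-99 + 17658)² - 173623) = √(17559² - 173623) = √(308318481 - 173623) = √308144858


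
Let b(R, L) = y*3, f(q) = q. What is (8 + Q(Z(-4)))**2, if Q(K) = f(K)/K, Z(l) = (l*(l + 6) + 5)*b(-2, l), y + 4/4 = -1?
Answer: 81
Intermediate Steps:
y = -2 (y = -1 - 1 = -2)
b(R, L) = -6 (b(R, L) = -2*3 = -6)
Z(l) = -30 - 6*l*(6 + l) (Z(l) = (l*(l + 6) + 5)*(-6) = (l*(6 + l) + 5)*(-6) = (5 + l*(6 + l))*(-6) = -30 - 6*l*(6 + l))
Q(K) = 1 (Q(K) = K/K = 1)
(8 + Q(Z(-4)))**2 = (8 + 1)**2 = 9**2 = 81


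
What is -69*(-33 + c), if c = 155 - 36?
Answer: -5934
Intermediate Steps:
c = 119
-69*(-33 + c) = -69*(-33 + 119) = -69*86 = -5934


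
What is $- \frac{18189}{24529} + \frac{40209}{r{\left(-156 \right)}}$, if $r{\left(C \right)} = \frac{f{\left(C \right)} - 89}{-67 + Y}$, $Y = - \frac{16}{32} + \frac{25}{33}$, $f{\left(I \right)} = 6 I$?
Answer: $\frac{289557454357}{110625790} \approx 2617.4$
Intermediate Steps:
$Y = \frac{17}{66}$ ($Y = \left(-16\right) \frac{1}{32} + 25 \cdot \frac{1}{33} = - \frac{1}{2} + \frac{25}{33} = \frac{17}{66} \approx 0.25758$)
$r{\left(C \right)} = \frac{5874}{4405} - \frac{396 C}{4405}$ ($r{\left(C \right)} = \frac{6 C - 89}{-67 + \frac{17}{66}} = \frac{-89 + 6 C}{- \frac{4405}{66}} = \left(-89 + 6 C\right) \left(- \frac{66}{4405}\right) = \frac{5874}{4405} - \frac{396 C}{4405}$)
$- \frac{18189}{24529} + \frac{40209}{r{\left(-156 \right)}} = - \frac{18189}{24529} + \frac{40209}{\frac{5874}{4405} - - \frac{61776}{4405}} = \left(-18189\right) \frac{1}{24529} + \frac{40209}{\frac{5874}{4405} + \frac{61776}{4405}} = - \frac{18189}{24529} + \frac{40209}{\frac{13530}{881}} = - \frac{18189}{24529} + 40209 \cdot \frac{881}{13530} = - \frac{18189}{24529} + \frac{11808043}{4510} = \frac{289557454357}{110625790}$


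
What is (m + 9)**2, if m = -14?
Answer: 25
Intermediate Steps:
(m + 9)**2 = (-14 + 9)**2 = (-5)**2 = 25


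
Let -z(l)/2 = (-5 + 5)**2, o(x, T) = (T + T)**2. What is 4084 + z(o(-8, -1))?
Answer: 4084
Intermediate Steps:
o(x, T) = 4*T**2 (o(x, T) = (2*T)**2 = 4*T**2)
z(l) = 0 (z(l) = -2*(-5 + 5)**2 = -2*0**2 = -2*0 = 0)
4084 + z(o(-8, -1)) = 4084 + 0 = 4084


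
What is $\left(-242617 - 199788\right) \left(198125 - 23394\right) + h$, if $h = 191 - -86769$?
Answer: $-77301781095$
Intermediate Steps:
$h = 86960$ ($h = 191 + 86769 = 86960$)
$\left(-242617 - 199788\right) \left(198125 - 23394\right) + h = \left(-242617 - 199788\right) \left(198125 - 23394\right) + 86960 = \left(-442405\right) 174731 + 86960 = -77301868055 + 86960 = -77301781095$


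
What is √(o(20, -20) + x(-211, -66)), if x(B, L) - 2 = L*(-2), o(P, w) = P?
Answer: √154 ≈ 12.410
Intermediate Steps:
x(B, L) = 2 - 2*L (x(B, L) = 2 + L*(-2) = 2 - 2*L)
√(o(20, -20) + x(-211, -66)) = √(20 + (2 - 2*(-66))) = √(20 + (2 + 132)) = √(20 + 134) = √154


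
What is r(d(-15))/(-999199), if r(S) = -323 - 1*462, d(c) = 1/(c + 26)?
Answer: 785/999199 ≈ 0.00078563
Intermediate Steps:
d(c) = 1/(26 + c)
r(S) = -785 (r(S) = -323 - 462 = -785)
r(d(-15))/(-999199) = -785/(-999199) = -785*(-1/999199) = 785/999199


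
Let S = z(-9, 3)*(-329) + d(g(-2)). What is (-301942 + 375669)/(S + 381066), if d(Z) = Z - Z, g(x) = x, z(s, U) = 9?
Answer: 73727/378105 ≈ 0.19499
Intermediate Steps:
d(Z) = 0
S = -2961 (S = 9*(-329) + 0 = -2961 + 0 = -2961)
(-301942 + 375669)/(S + 381066) = (-301942 + 375669)/(-2961 + 381066) = 73727/378105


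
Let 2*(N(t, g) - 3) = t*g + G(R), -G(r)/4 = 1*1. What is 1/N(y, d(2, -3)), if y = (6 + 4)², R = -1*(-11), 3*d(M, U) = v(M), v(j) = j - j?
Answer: 1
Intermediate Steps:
v(j) = 0
d(M, U) = 0 (d(M, U) = (⅓)*0 = 0)
R = 11
G(r) = -4
y = 100 (y = 10² = 100)
N(t, g) = 1 + g*t/2 (N(t, g) = 3 + (t*g - 4)/2 = 3 + (g*t - 4)/2 = 3 + (-4 + g*t)/2 = 3 + (-2 + g*t/2) = 1 + g*t/2)
1/N(y, d(2, -3)) = 1/(1 + (½)*0*100) = 1/(1 + 0) = 1/1 = 1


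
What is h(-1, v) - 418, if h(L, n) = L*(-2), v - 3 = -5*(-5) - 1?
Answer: -416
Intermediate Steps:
v = 27 (v = 3 + (-5*(-5) - 1) = 3 + (25 - 1) = 3 + 24 = 27)
h(L, n) = -2*L
h(-1, v) - 418 = -2*(-1) - 418 = 2 - 418 = -416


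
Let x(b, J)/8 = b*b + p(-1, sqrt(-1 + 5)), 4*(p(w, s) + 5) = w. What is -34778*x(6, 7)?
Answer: -8555388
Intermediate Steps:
p(w, s) = -5 + w/4
x(b, J) = -42 + 8*b**2 (x(b, J) = 8*(b*b + (-5 + (1/4)*(-1))) = 8*(b**2 + (-5 - 1/4)) = 8*(b**2 - 21/4) = 8*(-21/4 + b**2) = -42 + 8*b**2)
-34778*x(6, 7) = -34778*(-42 + 8*6**2) = -34778*(-42 + 8*36) = -34778*(-42 + 288) = -34778*246 = -8555388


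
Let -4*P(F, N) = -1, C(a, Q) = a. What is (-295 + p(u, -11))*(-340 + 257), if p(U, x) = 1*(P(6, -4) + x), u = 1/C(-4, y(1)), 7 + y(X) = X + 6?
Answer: 101509/4 ≈ 25377.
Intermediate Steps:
y(X) = -1 + X (y(X) = -7 + (X + 6) = -7 + (6 + X) = -1 + X)
P(F, N) = 1/4 (P(F, N) = -1/4*(-1) = 1/4)
u = -1/4 (u = 1/(-4) = -1/4 ≈ -0.25000)
p(U, x) = 1/4 + x (p(U, x) = 1*(1/4 + x) = 1/4 + x)
(-295 + p(u, -11))*(-340 + 257) = (-295 + (1/4 - 11))*(-340 + 257) = (-295 - 43/4)*(-83) = -1223/4*(-83) = 101509/4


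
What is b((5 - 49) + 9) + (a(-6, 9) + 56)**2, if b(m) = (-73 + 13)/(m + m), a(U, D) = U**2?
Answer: 59254/7 ≈ 8464.9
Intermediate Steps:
b(m) = -30/m (b(m) = -60*1/(2*m) = -30/m)
b((5 - 49) + 9) + (a(-6, 9) + 56)**2 = -30/((5 - 49) + 9) + ((-6)**2 + 56)**2 = -30/(-44 + 9) + (36 + 56)**2 = -30/(-35) + 92**2 = -30*(-1/35) + 8464 = 6/7 + 8464 = 59254/7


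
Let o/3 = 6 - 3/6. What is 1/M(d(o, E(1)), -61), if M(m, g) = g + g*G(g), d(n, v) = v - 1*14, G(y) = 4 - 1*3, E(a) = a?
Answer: -1/122 ≈ -0.0081967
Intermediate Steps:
G(y) = 1 (G(y) = 4 - 3 = 1)
o = 33/2 (o = 3*(6 - 3/6) = 3*(6 - 3*1/6) = 3*(6 - 1/2) = 3*(11/2) = 33/2 ≈ 16.500)
d(n, v) = -14 + v (d(n, v) = v - 14 = -14 + v)
M(m, g) = 2*g (M(m, g) = g + g*1 = g + g = 2*g)
1/M(d(o, E(1)), -61) = 1/(2*(-61)) = 1/(-122) = -1/122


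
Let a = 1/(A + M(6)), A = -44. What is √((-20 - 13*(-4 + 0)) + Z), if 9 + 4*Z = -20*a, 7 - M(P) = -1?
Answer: √269/3 ≈ 5.4671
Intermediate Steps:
M(P) = 8 (M(P) = 7 - 1*(-1) = 7 + 1 = 8)
a = -1/36 (a = 1/(-44 + 8) = 1/(-36) = -1/36 ≈ -0.027778)
Z = -19/9 (Z = -9/4 + (-20*(-1/36))/4 = -9/4 + (¼)*(5/9) = -9/4 + 5/36 = -19/9 ≈ -2.1111)
√((-20 - 13*(-4 + 0)) + Z) = √((-20 - 13*(-4 + 0)) - 19/9) = √((-20 - 13*(-4)) - 19/9) = √((-20 + 52) - 19/9) = √(32 - 19/9) = √(269/9) = √269/3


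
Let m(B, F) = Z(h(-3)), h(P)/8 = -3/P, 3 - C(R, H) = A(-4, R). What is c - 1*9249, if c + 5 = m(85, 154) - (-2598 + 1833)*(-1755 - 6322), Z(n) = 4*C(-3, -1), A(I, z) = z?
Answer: -6188135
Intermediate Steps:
C(R, H) = 3 - R
h(P) = -24/P (h(P) = 8*(-3/P) = -24/P)
Z(n) = 24 (Z(n) = 4*(3 - 1*(-3)) = 4*(3 + 3) = 4*6 = 24)
m(B, F) = 24
c = -6178886 (c = -5 + (24 - (-2598 + 1833)*(-1755 - 6322)) = -5 + (24 - (-765)*(-8077)) = -5 + (24 - 1*6178905) = -5 + (24 - 6178905) = -5 - 6178881 = -6178886)
c - 1*9249 = -6178886 - 1*9249 = -6178886 - 9249 = -6188135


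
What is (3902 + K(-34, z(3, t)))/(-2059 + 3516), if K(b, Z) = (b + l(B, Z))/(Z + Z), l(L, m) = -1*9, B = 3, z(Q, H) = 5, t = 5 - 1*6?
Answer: 38977/14570 ≈ 2.6752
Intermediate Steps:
t = -1 (t = 5 - 6 = -1)
l(L, m) = -9
K(b, Z) = (-9 + b)/(2*Z) (K(b, Z) = (b - 9)/(Z + Z) = (-9 + b)/((2*Z)) = (-9 + b)*(1/(2*Z)) = (-9 + b)/(2*Z))
(3902 + K(-34, z(3, t)))/(-2059 + 3516) = (3902 + (½)*(-9 - 34)/5)/(-2059 + 3516) = (3902 + (½)*(⅕)*(-43))/1457 = (3902 - 43/10)*(1/1457) = (38977/10)*(1/1457) = 38977/14570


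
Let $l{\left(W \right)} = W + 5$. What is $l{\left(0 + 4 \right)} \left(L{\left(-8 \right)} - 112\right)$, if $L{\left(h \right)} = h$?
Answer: $-1080$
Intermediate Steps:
$l{\left(W \right)} = 5 + W$
$l{\left(0 + 4 \right)} \left(L{\left(-8 \right)} - 112\right) = \left(5 + \left(0 + 4\right)\right) \left(-8 - 112\right) = \left(5 + 4\right) \left(-8 - 112\right) = 9 \left(-120\right) = -1080$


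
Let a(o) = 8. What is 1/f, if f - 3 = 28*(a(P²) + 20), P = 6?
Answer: 1/787 ≈ 0.0012706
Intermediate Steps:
f = 787 (f = 3 + 28*(8 + 20) = 3 + 28*28 = 3 + 784 = 787)
1/f = 1/787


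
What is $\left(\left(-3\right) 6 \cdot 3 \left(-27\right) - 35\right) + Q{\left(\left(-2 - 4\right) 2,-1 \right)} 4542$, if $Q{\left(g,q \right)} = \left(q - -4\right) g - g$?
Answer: $-107585$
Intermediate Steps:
$Q{\left(g,q \right)} = - g + g \left(4 + q\right)$ ($Q{\left(g,q \right)} = \left(q + 4\right) g - g = \left(4 + q\right) g - g = g \left(4 + q\right) - g = - g + g \left(4 + q\right)$)
$\left(\left(-3\right) 6 \cdot 3 \left(-27\right) - 35\right) + Q{\left(\left(-2 - 4\right) 2,-1 \right)} 4542 = \left(\left(-3\right) 6 \cdot 3 \left(-27\right) - 35\right) + \left(-2 - 4\right) 2 \left(3 - 1\right) 4542 = \left(\left(-18\right) 3 \left(-27\right) - 35\right) + \left(-6\right) 2 \cdot 2 \cdot 4542 = \left(\left(-54\right) \left(-27\right) - 35\right) + \left(-12\right) 2 \cdot 4542 = \left(1458 - 35\right) - 109008 = 1423 - 109008 = -107585$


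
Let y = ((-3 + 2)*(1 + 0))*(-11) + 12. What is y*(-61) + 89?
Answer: -1314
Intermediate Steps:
y = 23 (y = -1*1*(-11) + 12 = -1*(-11) + 12 = 11 + 12 = 23)
y*(-61) + 89 = 23*(-61) + 89 = -1403 + 89 = -1314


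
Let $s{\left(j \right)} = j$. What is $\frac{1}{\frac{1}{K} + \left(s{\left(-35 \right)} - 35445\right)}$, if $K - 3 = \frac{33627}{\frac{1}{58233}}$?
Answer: $- \frac{1958201094}{69476974815119} \approx -2.8185 \cdot 10^{-5}$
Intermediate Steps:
$K = 1958201094$ ($K = 3 + \frac{33627}{\frac{1}{58233}} = 3 + 33627 \frac{1}{\frac{1}{58233}} = 3 + 33627 \cdot 58233 = 3 + 1958201091 = 1958201094$)
$\frac{1}{\frac{1}{K} + \left(s{\left(-35 \right)} - 35445\right)} = \frac{1}{\frac{1}{1958201094} - 35480} = \frac{1}{- \frac{69476974815119}{1958201094}} = - \frac{1958201094}{69476974815119}$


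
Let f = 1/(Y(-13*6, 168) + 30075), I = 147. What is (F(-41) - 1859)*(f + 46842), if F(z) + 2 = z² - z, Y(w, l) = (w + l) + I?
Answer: -197362583995/30312 ≈ -6.5110e+6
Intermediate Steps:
Y(w, l) = 147 + l + w (Y(w, l) = (w + l) + 147 = (l + w) + 147 = 147 + l + w)
F(z) = -2 + z² - z (F(z) = -2 + (z² - z) = -2 + z² - z)
f = 1/30312 (f = 1/((147 + 168 - 13*6) + 30075) = 1/((147 + 168 - 78) + 30075) = 1/(237 + 30075) = 1/30312 ≈ 3.2990e-5)
(F(-41) - 1859)*(f + 46842) = ((-2 + (-41)² - 1*(-41)) - 1859)*(1/30312 + 46842) = ((-2 + 1681 + 41) - 1859)*(1419874705/30312) = (1720 - 1859)*(1419874705/30312) = -139*1419874705/30312 = -197362583995/30312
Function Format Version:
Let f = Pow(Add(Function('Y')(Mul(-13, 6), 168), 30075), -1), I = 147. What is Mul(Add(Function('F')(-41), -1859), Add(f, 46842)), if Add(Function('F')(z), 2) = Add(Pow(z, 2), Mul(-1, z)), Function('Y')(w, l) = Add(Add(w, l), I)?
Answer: Rational(-197362583995, 30312) ≈ -6.5110e+6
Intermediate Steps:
Function('Y')(w, l) = Add(147, l, w) (Function('Y')(w, l) = Add(Add(w, l), 147) = Add(Add(l, w), 147) = Add(147, l, w))
Function('F')(z) = Add(-2, Pow(z, 2), Mul(-1, z)) (Function('F')(z) = Add(-2, Add(Pow(z, 2), Mul(-1, z))) = Add(-2, Pow(z, 2), Mul(-1, z)))
f = Rational(1, 30312) (f = Pow(Add(Add(147, 168, Mul(-13, 6)), 30075), -1) = Pow(Add(Add(147, 168, -78), 30075), -1) = Pow(Add(237, 30075), -1) = Pow(30312, -1) = Rational(1, 30312) ≈ 3.2990e-5)
Mul(Add(Function('F')(-41), -1859), Add(f, 46842)) = Mul(Add(Add(-2, Pow(-41, 2), Mul(-1, -41)), -1859), Add(Rational(1, 30312), 46842)) = Mul(Add(Add(-2, 1681, 41), -1859), Rational(1419874705, 30312)) = Mul(Add(1720, -1859), Rational(1419874705, 30312)) = Mul(-139, Rational(1419874705, 30312)) = Rational(-197362583995, 30312)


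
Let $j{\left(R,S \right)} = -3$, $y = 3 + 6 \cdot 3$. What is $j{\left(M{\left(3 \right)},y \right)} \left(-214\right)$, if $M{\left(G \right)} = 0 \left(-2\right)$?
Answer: $642$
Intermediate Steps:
$M{\left(G \right)} = 0$
$y = 21$ ($y = 3 + 18 = 21$)
$j{\left(M{\left(3 \right)},y \right)} \left(-214\right) = \left(-3\right) \left(-214\right) = 642$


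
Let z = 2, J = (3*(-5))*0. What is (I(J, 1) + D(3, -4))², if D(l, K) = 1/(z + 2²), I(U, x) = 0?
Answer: 1/36 ≈ 0.027778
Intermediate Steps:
J = 0 (J = -15*0 = 0)
D(l, K) = ⅙ (D(l, K) = 1/(2 + 2²) = 1/(2 + 4) = 1/6 = ⅙)
(I(J, 1) + D(3, -4))² = (0 + ⅙)² = (⅙)² = 1/36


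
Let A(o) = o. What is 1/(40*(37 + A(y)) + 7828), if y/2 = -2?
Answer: 1/9148 ≈ 0.00010931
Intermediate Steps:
y = -4 (y = 2*(-2) = -4)
1/(40*(37 + A(y)) + 7828) = 1/(40*(37 - 4) + 7828) = 1/(40*33 + 7828) = 1/(1320 + 7828) = 1/9148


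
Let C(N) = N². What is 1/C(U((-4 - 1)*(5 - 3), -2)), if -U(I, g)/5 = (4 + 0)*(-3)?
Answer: 1/3600 ≈ 0.00027778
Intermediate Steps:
U(I, g) = 60 (U(I, g) = -5*(4 + 0)*(-3) = -20*(-3) = -5*(-12) = 60)
1/C(U((-4 - 1)*(5 - 3), -2)) = 1/(60²) = 1/3600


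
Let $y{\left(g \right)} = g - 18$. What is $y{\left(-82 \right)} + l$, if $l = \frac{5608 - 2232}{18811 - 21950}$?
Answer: $- \frac{317276}{3139} \approx -101.08$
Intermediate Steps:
$l = - \frac{3376}{3139}$ ($l = \frac{3376}{-3139} = 3376 \left(- \frac{1}{3139}\right) = - \frac{3376}{3139} \approx -1.0755$)
$y{\left(g \right)} = -18 + g$ ($y{\left(g \right)} = g - 18 = -18 + g$)
$y{\left(-82 \right)} + l = \left(-18 - 82\right) - \frac{3376}{3139} = -100 - \frac{3376}{3139} = - \frac{317276}{3139}$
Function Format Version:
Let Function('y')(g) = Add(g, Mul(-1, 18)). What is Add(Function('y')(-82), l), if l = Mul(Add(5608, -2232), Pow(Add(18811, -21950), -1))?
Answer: Rational(-317276, 3139) ≈ -101.08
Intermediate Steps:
l = Rational(-3376, 3139) (l = Mul(3376, Pow(-3139, -1)) = Mul(3376, Rational(-1, 3139)) = Rational(-3376, 3139) ≈ -1.0755)
Function('y')(g) = Add(-18, g) (Function('y')(g) = Add(g, -18) = Add(-18, g))
Add(Function('y')(-82), l) = Add(Add(-18, -82), Rational(-3376, 3139)) = Add(-100, Rational(-3376, 3139)) = Rational(-317276, 3139)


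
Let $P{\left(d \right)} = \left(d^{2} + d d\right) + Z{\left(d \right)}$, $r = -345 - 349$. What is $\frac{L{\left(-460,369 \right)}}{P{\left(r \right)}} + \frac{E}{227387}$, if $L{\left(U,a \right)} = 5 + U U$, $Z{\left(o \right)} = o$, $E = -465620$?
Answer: $- \frac{400079342225}{218877723686} \approx -1.8279$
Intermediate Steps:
$r = -694$
$P{\left(d \right)} = d + 2 d^{2}$ ($P{\left(d \right)} = \left(d^{2} + d d\right) + d = \left(d^{2} + d^{2}\right) + d = 2 d^{2} + d = d + 2 d^{2}$)
$L{\left(U,a \right)} = 5 + U^{2}$
$\frac{L{\left(-460,369 \right)}}{P{\left(r \right)}} + \frac{E}{227387} = \frac{5 + \left(-460\right)^{2}}{\left(-694\right) \left(1 + 2 \left(-694\right)\right)} - \frac{465620}{227387} = \frac{5 + 211600}{\left(-694\right) \left(1 - 1388\right)} - \frac{465620}{227387} = \frac{211605}{\left(-694\right) \left(-1387\right)} - \frac{465620}{227387} = \frac{211605}{962578} - \frac{465620}{227387} = - \frac{400079342225}{218877723686}$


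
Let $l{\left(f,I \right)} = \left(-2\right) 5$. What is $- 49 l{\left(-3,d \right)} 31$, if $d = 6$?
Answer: $15190$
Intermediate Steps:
$l{\left(f,I \right)} = -10$
$- 49 l{\left(-3,d \right)} 31 = \left(-49\right) \left(-10\right) 31 = 490 \cdot 31 = 15190$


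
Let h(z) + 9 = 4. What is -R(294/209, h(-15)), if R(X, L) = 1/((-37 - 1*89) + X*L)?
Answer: 209/27804 ≈ 0.0075169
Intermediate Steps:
h(z) = -5 (h(z) = -9 + 4 = -5)
R(X, L) = 1/(-126 + L*X) (R(X, L) = 1/((-37 - 89) + L*X) = 1/(-126 + L*X))
-R(294/209, h(-15)) = -1/(-126 - 1470/209) = -1/(-27804/209) = -1*(-209/27804) = 209/27804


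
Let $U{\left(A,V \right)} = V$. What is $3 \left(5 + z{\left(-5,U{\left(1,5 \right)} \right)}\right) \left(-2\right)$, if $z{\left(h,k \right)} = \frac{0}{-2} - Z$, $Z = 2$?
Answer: $-18$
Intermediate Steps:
$z{\left(h,k \right)} = -2$ ($z{\left(h,k \right)} = \frac{0}{-2} - 2 = 0 \left(- \frac{1}{2}\right) - 2 = 0 - 2 = -2$)
$3 \left(5 + z{\left(-5,U{\left(1,5 \right)} \right)}\right) \left(-2\right) = 3 \left(5 - 2\right) \left(-2\right) = 3 \cdot 3 \left(-2\right) = 9 \left(-2\right) = -18$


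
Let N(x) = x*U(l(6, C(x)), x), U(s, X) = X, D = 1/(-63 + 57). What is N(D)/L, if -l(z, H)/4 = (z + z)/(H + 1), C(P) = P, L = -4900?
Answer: -1/176400 ≈ -5.6689e-6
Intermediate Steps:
D = -⅙ (D = 1/(-6) = -⅙ ≈ -0.16667)
l(z, H) = -8*z/(1 + H) (l(z, H) = -4*(z + z)/(H + 1) = -4*2*z/(1 + H) = -8*z/(1 + H))
N(x) = x² (N(x) = x*x = x²)
N(D)/L = (-⅙)²/(-4900) = (1/36)*(-1/4900) = -1/176400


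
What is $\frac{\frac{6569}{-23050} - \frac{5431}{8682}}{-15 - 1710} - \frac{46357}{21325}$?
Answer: $- \frac{159988831264169}{73615429535625} \approx -2.1733$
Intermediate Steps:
$\frac{\frac{6569}{-23050} - \frac{5431}{8682}}{-15 - 1710} - \frac{46357}{21325} = \frac{6569 \left(- \frac{1}{23050}\right) - \frac{5431}{8682}}{-15 - 1710} - \frac{46357}{21325} = \frac{- \frac{6569}{23050} - \frac{5431}{8682}}{-1725} - \frac{46357}{21325} = \left(- \frac{45554152}{50030025}\right) \left(- \frac{1}{1725}\right) - \frac{46357}{21325} = \frac{45554152}{86301793125} - \frac{46357}{21325} = - \frac{159988831264169}{73615429535625}$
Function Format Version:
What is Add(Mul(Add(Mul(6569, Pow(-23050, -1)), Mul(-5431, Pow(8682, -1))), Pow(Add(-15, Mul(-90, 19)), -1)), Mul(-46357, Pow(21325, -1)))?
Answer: Rational(-159988831264169, 73615429535625) ≈ -2.1733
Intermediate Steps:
Add(Mul(Add(Mul(6569, Pow(-23050, -1)), Mul(-5431, Pow(8682, -1))), Pow(Add(-15, Mul(-90, 19)), -1)), Mul(-46357, Pow(21325, -1))) = Add(Mul(Add(Mul(6569, Rational(-1, 23050)), Mul(-5431, Rational(1, 8682))), Pow(Add(-15, -1710), -1)), Mul(-46357, Rational(1, 21325))) = Add(Mul(Add(Rational(-6569, 23050), Rational(-5431, 8682)), Pow(-1725, -1)), Rational(-46357, 21325)) = Add(Mul(Rational(-45554152, 50030025), Rational(-1, 1725)), Rational(-46357, 21325)) = Add(Rational(45554152, 86301793125), Rational(-46357, 21325)) = Rational(-159988831264169, 73615429535625)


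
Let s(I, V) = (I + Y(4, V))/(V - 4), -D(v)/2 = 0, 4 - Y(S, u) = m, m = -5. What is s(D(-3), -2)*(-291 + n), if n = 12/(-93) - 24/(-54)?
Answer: 81101/186 ≈ 436.03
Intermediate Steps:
Y(S, u) = 9 (Y(S, u) = 4 - 1*(-5) = 4 + 5 = 9)
D(v) = 0 (D(v) = -2*0 = 0)
s(I, V) = (9 + I)/(-4 + V) (s(I, V) = (I + 9)/(V - 4) = (9 + I)/(-4 + V))
n = 88/279 (n = 12*(-1/93) - 24*(-1/54) = -4/31 + 4/9 = 88/279 ≈ 0.31541)
s(D(-3), -2)*(-291 + n) = ((9 + 0)/(-4 - 2))*(-291 + 88/279) = (9/(-6))*(-81101/279) = -⅙*9*(-81101/279) = -3/2*(-81101/279) = 81101/186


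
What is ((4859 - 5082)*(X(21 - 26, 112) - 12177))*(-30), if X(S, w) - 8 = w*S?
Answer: -85157010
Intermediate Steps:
X(S, w) = 8 + S*w (X(S, w) = 8 + w*S = 8 + S*w)
((4859 - 5082)*(X(21 - 26, 112) - 12177))*(-30) = ((4859 - 5082)*((8 + (21 - 26)*112) - 12177))*(-30) = -223*((8 - 5*112) - 12177)*(-30) = -223*((8 - 560) - 12177)*(-30) = -223*(-552 - 12177)*(-30) = -223*(-12729)*(-30) = 2838567*(-30) = -85157010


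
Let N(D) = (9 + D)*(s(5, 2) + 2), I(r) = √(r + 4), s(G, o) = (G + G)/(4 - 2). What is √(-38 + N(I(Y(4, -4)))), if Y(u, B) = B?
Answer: 5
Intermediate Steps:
s(G, o) = G (s(G, o) = (2*G)/2 = (2*G)*(½) = G)
I(r) = √(4 + r)
N(D) = 63 + 7*D (N(D) = (9 + D)*(5 + 2) = (9 + D)*7 = 63 + 7*D)
√(-38 + N(I(Y(4, -4)))) = √(-38 + (63 + 7*√(4 - 4))) = √(-38 + (63 + 7*√0)) = √(-38 + (63 + 7*0)) = √(-38 + (63 + 0)) = √(-38 + 63) = √25 = 5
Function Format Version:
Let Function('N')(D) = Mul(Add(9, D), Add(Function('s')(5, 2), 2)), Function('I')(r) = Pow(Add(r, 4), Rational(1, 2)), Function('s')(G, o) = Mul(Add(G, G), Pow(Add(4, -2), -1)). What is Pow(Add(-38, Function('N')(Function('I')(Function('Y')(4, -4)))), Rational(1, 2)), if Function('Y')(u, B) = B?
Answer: 5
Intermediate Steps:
Function('s')(G, o) = G (Function('s')(G, o) = Mul(Mul(2, G), Pow(2, -1)) = Mul(Mul(2, G), Rational(1, 2)) = G)
Function('I')(r) = Pow(Add(4, r), Rational(1, 2))
Function('N')(D) = Add(63, Mul(7, D)) (Function('N')(D) = Mul(Add(9, D), Add(5, 2)) = Mul(Add(9, D), 7) = Add(63, Mul(7, D)))
Pow(Add(-38, Function('N')(Function('I')(Function('Y')(4, -4)))), Rational(1, 2)) = Pow(Add(-38, Add(63, Mul(7, Pow(Add(4, -4), Rational(1, 2))))), Rational(1, 2)) = Pow(Add(-38, Add(63, Mul(7, Pow(0, Rational(1, 2))))), Rational(1, 2)) = Pow(Add(-38, Add(63, Mul(7, 0))), Rational(1, 2)) = Pow(Add(-38, Add(63, 0)), Rational(1, 2)) = Pow(Add(-38, 63), Rational(1, 2)) = Pow(25, Rational(1, 2)) = 5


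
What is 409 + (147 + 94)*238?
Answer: 57767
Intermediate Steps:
409 + (147 + 94)*238 = 409 + 241*238 = 409 + 57358 = 57767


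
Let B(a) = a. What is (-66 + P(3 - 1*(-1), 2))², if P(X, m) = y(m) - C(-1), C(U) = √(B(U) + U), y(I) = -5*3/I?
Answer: 21601/4 + 147*I*√2 ≈ 5400.3 + 207.89*I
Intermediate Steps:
y(I) = -15/I (y(I) = -5*3/I = -15/I)
C(U) = √2*√U (C(U) = √(U + U) = √(2*U) = √2*√U)
P(X, m) = -15/m - I*√2 (P(X, m) = -15/m - √2*√(-1) = -15/m - √2*I = -15/m - I*√2)
(-66 + P(3 - 1*(-1), 2))² = (-66 + (-15/2 - I*√2))² = (-147/2 - I*√2)²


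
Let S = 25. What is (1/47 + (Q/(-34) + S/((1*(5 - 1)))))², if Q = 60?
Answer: 207446409/10214416 ≈ 20.309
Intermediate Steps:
(1/47 + (Q/(-34) + S/((1*(5 - 1)))))² = (1/47 + (60/(-34) + 25/((1*(5 - 1)))))² = (1/47 + (60*(-1/34) + 25/((1*4))))² = (1/47 + (-30/17 + 25/4))² = (1/47 + 305/68)² = (14403/3196)² = 207446409/10214416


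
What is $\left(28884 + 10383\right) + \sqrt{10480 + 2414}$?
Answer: $39267 + \sqrt{12894} \approx 39381.0$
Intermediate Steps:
$\left(28884 + 10383\right) + \sqrt{10480 + 2414} = 39267 + \sqrt{12894}$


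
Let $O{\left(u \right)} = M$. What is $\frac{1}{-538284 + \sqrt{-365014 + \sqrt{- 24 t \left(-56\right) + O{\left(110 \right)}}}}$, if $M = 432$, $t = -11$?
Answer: $\frac{1}{-538284 + \sqrt{2} \sqrt{-182507 + 2 i \sqrt{897}}} \approx -1.8578 \cdot 10^{-6} - 2.085 \cdot 10^{-9} i$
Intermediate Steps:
$O{\left(u \right)} = 432$
$\frac{1}{-538284 + \sqrt{-365014 + \sqrt{- 24 t \left(-56\right) + O{\left(110 \right)}}}} = \frac{1}{-538284 + \sqrt{-365014 + \sqrt{\left(-24\right) \left(-11\right) \left(-56\right) + 432}}} = \frac{1}{-538284 + \sqrt{-365014 + \sqrt{264 \left(-56\right) + 432}}} = \frac{1}{-538284 + \sqrt{-365014 + \sqrt{-14784 + 432}}} = \frac{1}{-538284 + \sqrt{-365014 + \sqrt{-14352}}} = \frac{1}{-538284 + \sqrt{-365014 + 4 i \sqrt{897}}}$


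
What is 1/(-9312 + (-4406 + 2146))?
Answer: -1/11572 ≈ -8.6415e-5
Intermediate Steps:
1/(-9312 + (-4406 + 2146)) = 1/(-9312 - 2260) = 1/(-11572) = -1/11572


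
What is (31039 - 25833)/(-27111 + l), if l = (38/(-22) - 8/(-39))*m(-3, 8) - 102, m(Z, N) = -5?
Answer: -1116687/5835556 ≈ -0.19136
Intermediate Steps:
l = -40493/429 (l = (38/(-22) - 8/(-39))*(-5) - 102 = (38*(-1/22) - 8*(-1/39))*(-5) - 102 = (-19/11 + 8/39)*(-5) - 102 = -653/429*(-5) - 102 = 3265/429 - 102 = -40493/429 ≈ -94.389)
(31039 - 25833)/(-27111 + l) = (31039 - 25833)/(-27111 - 40493/429) = 5206/(-11671112/429) = 5206*(-429/11671112) = -1116687/5835556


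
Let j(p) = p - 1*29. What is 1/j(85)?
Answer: 1/56 ≈ 0.017857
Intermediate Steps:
j(p) = -29 + p (j(p) = p - 29 = -29 + p)
1/j(85) = 1/(-29 + 85) = 1/56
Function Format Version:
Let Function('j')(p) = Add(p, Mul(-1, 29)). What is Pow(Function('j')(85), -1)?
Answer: Rational(1, 56) ≈ 0.017857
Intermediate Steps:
Function('j')(p) = Add(-29, p) (Function('j')(p) = Add(p, -29) = Add(-29, p))
Pow(Function('j')(85), -1) = Pow(Add(-29, 85), -1) = Pow(56, -1) = Rational(1, 56)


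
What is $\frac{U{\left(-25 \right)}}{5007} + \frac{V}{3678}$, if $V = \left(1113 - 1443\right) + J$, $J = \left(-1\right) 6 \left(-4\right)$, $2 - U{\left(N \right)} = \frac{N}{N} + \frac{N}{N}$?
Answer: $- \frac{51}{613} \approx -0.083197$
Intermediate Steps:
$U{\left(N \right)} = 0$ ($U{\left(N \right)} = 2 - \left(\frac{N}{N} + \frac{N}{N}\right) = 2 - \left(1 + 1\right) = 2 - 2 = 0$)
$J = 24$ ($J = \left(-6\right) \left(-4\right) = 24$)
$V = -306$ ($V = \left(1113 - 1443\right) + 24 = -330 + 24 = -306$)
$\frac{U{\left(-25 \right)}}{5007} + \frac{V}{3678} = \frac{0}{5007} - \frac{306}{3678} = 0 \cdot \frac{1}{5007} - \frac{51}{613} = 0 - \frac{51}{613} = - \frac{51}{613}$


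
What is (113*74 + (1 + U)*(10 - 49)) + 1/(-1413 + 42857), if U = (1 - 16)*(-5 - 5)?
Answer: 102491013/41444 ≈ 2473.0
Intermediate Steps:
U = 150 (U = -15*(-10) = 150)
(113*74 + (1 + U)*(10 - 49)) + 1/(-1413 + 42857) = (113*74 + (1 + 150)*(10 - 49)) + 1/(-1413 + 42857) = (8362 + 151*(-39)) + 1/41444 = (8362 - 5889) + 1/41444 = 2473 + 1/41444 = 102491013/41444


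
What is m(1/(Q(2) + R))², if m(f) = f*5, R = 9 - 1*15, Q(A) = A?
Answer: 25/16 ≈ 1.5625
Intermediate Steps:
R = -6 (R = 9 - 15 = -6)
m(f) = 5*f
m(1/(Q(2) + R))² = (5/(2 - 6))² = (5/(-4))² = (5*(-¼))² = (-5/4)² = 25/16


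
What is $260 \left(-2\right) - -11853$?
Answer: $11333$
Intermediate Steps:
$260 \left(-2\right) - -11853 = -520 + \left(11872 - 19\right) = -520 + 11853 = 11333$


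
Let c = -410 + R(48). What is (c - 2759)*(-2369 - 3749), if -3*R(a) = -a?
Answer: 19290054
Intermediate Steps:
R(a) = a/3 (R(a) = -(-1)*a/3 = a/3)
c = -394 (c = -410 + (⅓)*48 = -410 + 16 = -394)
(c - 2759)*(-2369 - 3749) = (-394 - 2759)*(-2369 - 3749) = -3153*(-6118) = 19290054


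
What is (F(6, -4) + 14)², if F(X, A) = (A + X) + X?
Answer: 484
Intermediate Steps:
F(X, A) = A + 2*X
(F(6, -4) + 14)² = ((-4 + 2*6) + 14)² = ((-4 + 12) + 14)² = (8 + 14)² = 22² = 484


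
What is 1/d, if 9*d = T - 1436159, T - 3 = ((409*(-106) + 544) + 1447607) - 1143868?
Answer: -9/1175227 ≈ -7.6581e-6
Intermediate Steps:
T = 260932 (T = 3 + (((409*(-106) + 544) + 1447607) - 1143868) = 3 + (((-43354 + 544) + 1447607) - 1143868) = 3 + ((-42810 + 1447607) - 1143868) = 3 + (1404797 - 1143868) = 3 + 260929 = 260932)
d = -1175227/9 (d = (260932 - 1436159)/9 = (⅑)*(-1175227) = -1175227/9 ≈ -1.3058e+5)
1/d = 1/(-1175227/9) = -9/1175227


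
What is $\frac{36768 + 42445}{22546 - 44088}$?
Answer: $- \frac{79213}{21542} \approx -3.6771$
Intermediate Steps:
$\frac{36768 + 42445}{22546 - 44088} = \frac{79213}{-21542} = 79213 \left(- \frac{1}{21542}\right) = - \frac{79213}{21542}$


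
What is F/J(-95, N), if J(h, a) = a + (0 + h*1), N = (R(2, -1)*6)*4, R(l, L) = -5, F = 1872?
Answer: -1872/215 ≈ -8.7070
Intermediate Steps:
N = -120 (N = -5*6*4 = -30*4 = -120)
J(h, a) = a + h (J(h, a) = a + (0 + h) = a + h)
F/J(-95, N) = 1872/(-120 - 95) = 1872/(-215) = 1872*(-1/215) = -1872/215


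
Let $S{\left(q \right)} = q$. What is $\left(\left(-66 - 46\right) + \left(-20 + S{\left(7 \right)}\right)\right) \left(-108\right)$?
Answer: $13500$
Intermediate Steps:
$\left(\left(-66 - 46\right) + \left(-20 + S{\left(7 \right)}\right)\right) \left(-108\right) = \left(\left(-66 - 46\right) + \left(-20 + 7\right)\right) \left(-108\right) = \left(-112 - 13\right) \left(-108\right) = \left(-125\right) \left(-108\right) = 13500$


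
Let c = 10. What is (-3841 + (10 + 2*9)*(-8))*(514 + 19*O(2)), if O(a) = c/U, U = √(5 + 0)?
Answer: -2089410 - 154470*√5 ≈ -2.4348e+6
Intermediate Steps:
U = √5 ≈ 2.2361
O(a) = 2*√5 (O(a) = 10/(√5) = 10*(√5/5) = 2*√5)
(-3841 + (10 + 2*9)*(-8))*(514 + 19*O(2)) = (-3841 + (10 + 2*9)*(-8))*(514 + 19*(2*√5)) = (-3841 + (10 + 18)*(-8))*(514 + 38*√5) = (-3841 + 28*(-8))*(514 + 38*√5) = (-3841 - 224)*(514 + 38*√5) = -4065*(514 + 38*√5) = -2089410 - 154470*√5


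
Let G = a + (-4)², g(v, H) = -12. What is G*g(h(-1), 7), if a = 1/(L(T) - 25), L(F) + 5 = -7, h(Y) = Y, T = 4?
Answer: -7092/37 ≈ -191.68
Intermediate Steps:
L(F) = -12 (L(F) = -5 - 7 = -12)
a = -1/37 (a = 1/(-12 - 25) = 1/(-37) = -1/37 ≈ -0.027027)
G = 591/37 (G = -1/37 + (-4)² = -1/37 + 16 = 591/37 ≈ 15.973)
G*g(h(-1), 7) = (591/37)*(-12) = -7092/37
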